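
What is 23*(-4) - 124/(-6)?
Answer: -214/3 ≈ -71.333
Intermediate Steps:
23*(-4) - 124/(-6) = -92 - 124*(-⅙) = -92 + 62/3 = -214/3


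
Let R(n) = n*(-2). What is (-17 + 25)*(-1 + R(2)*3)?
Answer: -104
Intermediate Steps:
R(n) = -2*n
(-17 + 25)*(-1 + R(2)*3) = (-17 + 25)*(-1 - 2*2*3) = 8*(-1 - 4*3) = 8*(-1 - 12) = 8*(-13) = -104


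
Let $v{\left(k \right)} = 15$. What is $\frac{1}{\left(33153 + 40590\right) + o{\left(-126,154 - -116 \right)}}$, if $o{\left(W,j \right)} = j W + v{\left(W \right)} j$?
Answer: $\frac{1}{43773} \approx 2.2845 \cdot 10^{-5}$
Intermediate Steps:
$o{\left(W,j \right)} = 15 j + W j$ ($o{\left(W,j \right)} = j W + 15 j = W j + 15 j = 15 j + W j$)
$\frac{1}{\left(33153 + 40590\right) + o{\left(-126,154 - -116 \right)}} = \frac{1}{\left(33153 + 40590\right) + \left(154 - -116\right) \left(15 - 126\right)} = \frac{1}{73743 + \left(154 + 116\right) \left(-111\right)} = \frac{1}{73743 + 270 \left(-111\right)} = \frac{1}{73743 - 29970} = \frac{1}{43773}$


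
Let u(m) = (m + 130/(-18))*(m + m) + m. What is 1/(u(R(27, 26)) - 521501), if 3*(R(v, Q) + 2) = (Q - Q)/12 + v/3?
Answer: -9/4693612 ≈ -1.9175e-6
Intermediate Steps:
R(v, Q) = -2 + v/9 (R(v, Q) = -2 + ((Q - Q)/12 + v/3)/3 = -2 + (0*(1/12) + v*(⅓))/3 = -2 + (0 + v/3)/3 = -2 + (v/3)/3 = -2 + v/9)
u(m) = m + 2*m*(-65/9 + m) (u(m) = (m + 130*(-1/18))*(2*m) + m = (m - 65/9)*(2*m) + m = (-65/9 + m)*(2*m) + m = 2*m*(-65/9 + m) + m = m + 2*m*(-65/9 + m))
1/(u(R(27, 26)) - 521501) = 1/((-2 + (⅑)*27)*(-121 + 18*(-2 + (⅑)*27))/9 - 521501) = 1/((-2 + 3)*(-121 + 18*(-2 + 3))/9 - 521501) = 1/((⅑)*1*(-121 + 18*1) - 521501) = 1/((⅑)*1*(-121 + 18) - 521501) = 1/((⅑)*1*(-103) - 521501) = 1/(-103/9 - 521501) = 1/(-4693612/9) = -9/4693612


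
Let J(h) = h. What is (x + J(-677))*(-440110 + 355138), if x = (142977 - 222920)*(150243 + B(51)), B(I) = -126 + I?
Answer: 1020078756914172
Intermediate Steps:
x = -12004880424 (x = (142977 - 222920)*(150243 + (-126 + 51)) = -79943*(150243 - 75) = -79943*150168 = -12004880424)
(x + J(-677))*(-440110 + 355138) = (-12004880424 - 677)*(-440110 + 355138) = -12004881101*(-84972) = 1020078756914172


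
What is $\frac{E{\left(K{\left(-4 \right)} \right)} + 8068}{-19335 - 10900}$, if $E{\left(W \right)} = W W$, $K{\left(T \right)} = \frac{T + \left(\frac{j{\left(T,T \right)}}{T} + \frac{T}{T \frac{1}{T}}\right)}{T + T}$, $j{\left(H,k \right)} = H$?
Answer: $- \frac{516401}{1935040} \approx -0.26687$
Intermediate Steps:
$K{\left(T \right)} = \frac{1 + 2 T}{2 T}$ ($K{\left(T \right)} = \frac{T + \left(\frac{T}{T} + \frac{T}{T \frac{1}{T}}\right)}{T + T} = \frac{T + \left(1 + \frac{T}{1}\right)}{2 T} = \left(T + \left(1 + T 1\right)\right) \frac{1}{2 T} = \left(T + \left(1 + T\right)\right) \frac{1}{2 T} = \left(1 + 2 T\right) \frac{1}{2 T} = \frac{1 + 2 T}{2 T}$)
$E{\left(W \right)} = W^{2}$
$\frac{E{\left(K{\left(-4 \right)} \right)} + 8068}{-19335 - 10900} = \frac{\left(\frac{\frac{1}{2} - 4}{-4}\right)^{2} + 8068}{-19335 - 10900} = \frac{\left(\left(- \frac{1}{4}\right) \left(- \frac{7}{2}\right)\right)^{2} + 8068}{-30235} = \left(\left(\frac{7}{8}\right)^{2} + 8068\right) \left(- \frac{1}{30235}\right) = \left(\frac{49}{64} + 8068\right) \left(- \frac{1}{30235}\right) = \frac{516401}{64} \left(- \frac{1}{30235}\right) = - \frac{516401}{1935040}$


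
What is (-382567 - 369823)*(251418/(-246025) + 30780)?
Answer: -1139479318583196/49205 ≈ -2.3158e+10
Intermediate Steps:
(-382567 - 369823)*(251418/(-246025) + 30780) = -752390*(251418*(-1/246025) + 30780) = -752390*(-251418/246025 + 30780) = -752390*7572398082/246025 = -1139479318583196/49205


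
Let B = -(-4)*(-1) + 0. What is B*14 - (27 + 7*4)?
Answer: -111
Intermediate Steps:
B = -4 (B = -4*1 + 0 = -4 + 0 = -4)
B*14 - (27 + 7*4) = -4*14 - (27 + 7*4) = -56 - (27 + 28) = -56 - 1*55 = -56 - 55 = -111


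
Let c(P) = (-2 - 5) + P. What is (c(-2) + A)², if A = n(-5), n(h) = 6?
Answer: 9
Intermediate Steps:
c(P) = -7 + P
A = 6
(c(-2) + A)² = ((-7 - 2) + 6)² = (-9 + 6)² = (-3)² = 9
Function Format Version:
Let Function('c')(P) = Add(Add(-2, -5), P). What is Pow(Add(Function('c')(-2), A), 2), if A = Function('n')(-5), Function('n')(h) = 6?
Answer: 9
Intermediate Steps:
Function('c')(P) = Add(-7, P)
A = 6
Pow(Add(Function('c')(-2), A), 2) = Pow(Add(Add(-7, -2), 6), 2) = Pow(Add(-9, 6), 2) = Pow(-3, 2) = 9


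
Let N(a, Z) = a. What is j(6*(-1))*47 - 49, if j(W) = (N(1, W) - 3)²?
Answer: 139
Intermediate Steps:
j(W) = 4 (j(W) = (1 - 3)² = (-2)² = 4)
j(6*(-1))*47 - 49 = 4*47 - 49 = 188 - 49 = 139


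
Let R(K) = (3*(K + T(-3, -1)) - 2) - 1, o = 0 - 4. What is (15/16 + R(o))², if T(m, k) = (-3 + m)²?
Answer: 2259009/256 ≈ 8824.3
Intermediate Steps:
o = -4
R(K) = 105 + 3*K (R(K) = (3*(K + (-3 - 3)²) - 2) - 1 = (3*(K + (-6)²) - 2) - 1 = (3*(K + 36) - 2) - 1 = (3*(36 + K) - 2) - 1 = ((108 + 3*K) - 2) - 1 = (106 + 3*K) - 1 = 105 + 3*K)
(15/16 + R(o))² = (15/16 + (105 + 3*(-4)))² = (15*(1/16) + (105 - 12))² = (15/16 + 93)² = (1503/16)² = 2259009/256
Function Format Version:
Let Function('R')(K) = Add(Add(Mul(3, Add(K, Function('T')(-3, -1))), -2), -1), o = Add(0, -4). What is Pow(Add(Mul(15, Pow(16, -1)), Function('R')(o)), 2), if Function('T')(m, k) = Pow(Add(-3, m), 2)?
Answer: Rational(2259009, 256) ≈ 8824.3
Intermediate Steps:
o = -4
Function('R')(K) = Add(105, Mul(3, K)) (Function('R')(K) = Add(Add(Mul(3, Add(K, Pow(Add(-3, -3), 2))), -2), -1) = Add(Add(Mul(3, Add(K, Pow(-6, 2))), -2), -1) = Add(Add(Mul(3, Add(K, 36)), -2), -1) = Add(Add(Mul(3, Add(36, K)), -2), -1) = Add(Add(Add(108, Mul(3, K)), -2), -1) = Add(Add(106, Mul(3, K)), -1) = Add(105, Mul(3, K)))
Pow(Add(Mul(15, Pow(16, -1)), Function('R')(o)), 2) = Pow(Add(Mul(15, Pow(16, -1)), Add(105, Mul(3, -4))), 2) = Pow(Add(Mul(15, Rational(1, 16)), Add(105, -12)), 2) = Pow(Add(Rational(15, 16), 93), 2) = Pow(Rational(1503, 16), 2) = Rational(2259009, 256)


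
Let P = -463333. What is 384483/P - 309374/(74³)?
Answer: -149572461367/93876825796 ≈ -1.5933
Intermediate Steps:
384483/P - 309374/(74³) = 384483/(-463333) - 309374/(74³) = 384483*(-1/463333) - 309374/405224 = -384483/463333 - 309374*1/405224 = -384483/463333 - 154687/202612 = -149572461367/93876825796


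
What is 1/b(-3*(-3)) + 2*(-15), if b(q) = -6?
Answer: -181/6 ≈ -30.167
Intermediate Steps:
1/b(-3*(-3)) + 2*(-15) = 1/(-6) + 2*(-15) = -1/6 - 30 = -181/6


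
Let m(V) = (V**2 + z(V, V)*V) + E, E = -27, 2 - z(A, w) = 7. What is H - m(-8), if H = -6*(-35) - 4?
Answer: 129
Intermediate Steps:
z(A, w) = -5 (z(A, w) = 2 - 1*7 = 2 - 7 = -5)
H = 206 (H = 210 - 4 = 206)
m(V) = -27 + V**2 - 5*V (m(V) = (V**2 - 5*V) - 27 = -27 + V**2 - 5*V)
H - m(-8) = 206 - (-27 + (-8)**2 - 5*(-8)) = 206 - (-27 + 64 + 40) = 206 - 1*77 = 206 - 77 = 129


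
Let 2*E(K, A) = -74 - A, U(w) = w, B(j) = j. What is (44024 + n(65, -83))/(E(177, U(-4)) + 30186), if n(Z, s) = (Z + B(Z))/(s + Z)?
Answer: 396151/271359 ≈ 1.4599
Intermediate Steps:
n(Z, s) = 2*Z/(Z + s) (n(Z, s) = (Z + Z)/(s + Z) = (2*Z)/(Z + s) = 2*Z/(Z + s))
E(K, A) = -37 - A/2 (E(K, A) = (-74 - A)/2 = -37 - A/2)
(44024 + n(65, -83))/(E(177, U(-4)) + 30186) = (44024 + 2*65/(65 - 83))/((-37 - ½*(-4)) + 30186) = (44024 + 2*65/(-18))/((-37 + 2) + 30186) = (44024 + 2*65*(-1/18))/(-35 + 30186) = (44024 - 65/9)/30151 = (396151/9)*(1/30151) = 396151/271359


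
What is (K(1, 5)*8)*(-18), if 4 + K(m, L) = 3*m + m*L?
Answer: -576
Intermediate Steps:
K(m, L) = -4 + 3*m + L*m (K(m, L) = -4 + (3*m + m*L) = -4 + (3*m + L*m) = -4 + 3*m + L*m)
(K(1, 5)*8)*(-18) = ((-4 + 3*1 + 5*1)*8)*(-18) = ((-4 + 3 + 5)*8)*(-18) = (4*8)*(-18) = 32*(-18) = -576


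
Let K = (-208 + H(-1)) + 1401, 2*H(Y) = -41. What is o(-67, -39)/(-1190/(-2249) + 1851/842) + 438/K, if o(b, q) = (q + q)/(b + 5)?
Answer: 313441946514/375460878905 ≈ 0.83482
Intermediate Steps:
H(Y) = -41/2 (H(Y) = (1/2)*(-41) = -41/2)
K = 2345/2 (K = (-208 - 41/2) + 1401 = -457/2 + 1401 = 2345/2 ≈ 1172.5)
o(b, q) = 2*q/(5 + b) (o(b, q) = (2*q)/(5 + b) = 2*q/(5 + b))
o(-67, -39)/(-1190/(-2249) + 1851/842) + 438/K = (2*(-39)/(5 - 67))/(-1190/(-2249) + 1851/842) + 438/(2345/2) = (2*(-39)/(-62))/(-1190*(-1/2249) + 1851*(1/842)) + 438*(2/2345) = (2*(-39)*(-1/62))/(1190/2249 + 1851/842) + 876/2345 = 39/(31*(5164879/1893658)) + 876/2345 = (39/31)*(1893658/5164879) + 876/2345 = 73852662/160111249 + 876/2345 = 313441946514/375460878905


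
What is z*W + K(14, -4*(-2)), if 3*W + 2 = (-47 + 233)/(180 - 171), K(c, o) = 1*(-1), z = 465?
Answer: 8677/3 ≈ 2892.3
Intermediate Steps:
K(c, o) = -1
W = 56/9 (W = -2/3 + ((-47 + 233)/(180 - 171))/3 = -2/3 + (186/9)/3 = -2/3 + (186*(1/9))/3 = -2/3 + (1/3)*(62/3) = -2/3 + 62/9 = 56/9 ≈ 6.2222)
z*W + K(14, -4*(-2)) = 465*(56/9) - 1 = 8680/3 - 1 = 8677/3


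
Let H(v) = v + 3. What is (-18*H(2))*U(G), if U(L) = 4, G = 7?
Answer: -360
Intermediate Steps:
H(v) = 3 + v
(-18*H(2))*U(G) = -18*(3 + 2)*4 = -18*5*4 = -90*4 = -360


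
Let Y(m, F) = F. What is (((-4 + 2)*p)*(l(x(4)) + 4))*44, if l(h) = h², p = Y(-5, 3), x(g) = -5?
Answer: -7656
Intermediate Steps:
p = 3
(((-4 + 2)*p)*(l(x(4)) + 4))*44 = (((-4 + 2)*3)*((-5)² + 4))*44 = ((-2*3)*(25 + 4))*44 = -6*29*44 = -174*44 = -7656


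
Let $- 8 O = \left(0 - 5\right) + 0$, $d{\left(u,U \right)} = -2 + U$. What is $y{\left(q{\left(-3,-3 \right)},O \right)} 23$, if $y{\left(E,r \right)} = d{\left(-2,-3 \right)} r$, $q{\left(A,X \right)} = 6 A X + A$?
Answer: $- \frac{575}{8} \approx -71.875$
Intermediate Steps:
$q{\left(A,X \right)} = A + 6 A X$ ($q{\left(A,X \right)} = 6 A X + A = A + 6 A X$)
$O = \frac{5}{8}$ ($O = - \frac{\left(0 - 5\right) + 0}{8} = - \frac{-5 + 0}{8} = \left(- \frac{1}{8}\right) \left(-5\right) = \frac{5}{8} \approx 0.625$)
$y{\left(E,r \right)} = - 5 r$ ($y{\left(E,r \right)} = \left(-2 - 3\right) r = - 5 r$)
$y{\left(q{\left(-3,-3 \right)},O \right)} 23 = \left(-5\right) \frac{5}{8} \cdot 23 = \left(- \frac{25}{8}\right) 23 = - \frac{575}{8}$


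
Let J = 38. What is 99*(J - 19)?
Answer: 1881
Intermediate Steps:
99*(J - 19) = 99*(38 - 19) = 99*19 = 1881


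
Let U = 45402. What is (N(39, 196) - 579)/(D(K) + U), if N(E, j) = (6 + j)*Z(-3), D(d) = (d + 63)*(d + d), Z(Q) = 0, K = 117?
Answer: -193/29174 ≈ -0.0066155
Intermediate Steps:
D(d) = 2*d*(63 + d) (D(d) = (63 + d)*(2*d) = 2*d*(63 + d))
N(E, j) = 0 (N(E, j) = (6 + j)*0 = 0)
(N(39, 196) - 579)/(D(K) + U) = (0 - 579)/(2*117*(63 + 117) + 45402) = -579/(2*117*180 + 45402) = -579/(42120 + 45402) = -579/87522 = -579*1/87522 = -193/29174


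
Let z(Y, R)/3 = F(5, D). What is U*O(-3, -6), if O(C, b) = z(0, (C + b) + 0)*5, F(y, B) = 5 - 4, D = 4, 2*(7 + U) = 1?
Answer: -195/2 ≈ -97.500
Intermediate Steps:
U = -13/2 (U = -7 + (½)*1 = -7 + ½ = -13/2 ≈ -6.5000)
F(y, B) = 1
z(Y, R) = 3 (z(Y, R) = 3*1 = 3)
O(C, b) = 15 (O(C, b) = 3*5 = 15)
U*O(-3, -6) = -13/2*15 = -195/2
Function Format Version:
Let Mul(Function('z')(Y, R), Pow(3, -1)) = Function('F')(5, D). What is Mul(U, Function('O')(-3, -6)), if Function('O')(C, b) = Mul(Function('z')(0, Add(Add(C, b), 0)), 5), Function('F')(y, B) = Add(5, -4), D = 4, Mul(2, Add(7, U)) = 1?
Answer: Rational(-195, 2) ≈ -97.500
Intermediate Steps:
U = Rational(-13, 2) (U = Add(-7, Mul(Rational(1, 2), 1)) = Add(-7, Rational(1, 2)) = Rational(-13, 2) ≈ -6.5000)
Function('F')(y, B) = 1
Function('z')(Y, R) = 3 (Function('z')(Y, R) = Mul(3, 1) = 3)
Function('O')(C, b) = 15 (Function('O')(C, b) = Mul(3, 5) = 15)
Mul(U, Function('O')(-3, -6)) = Mul(Rational(-13, 2), 15) = Rational(-195, 2)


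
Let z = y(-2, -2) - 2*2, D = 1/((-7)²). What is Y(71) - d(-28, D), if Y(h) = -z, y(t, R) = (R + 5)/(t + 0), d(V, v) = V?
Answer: 67/2 ≈ 33.500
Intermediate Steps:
D = 1/49 ≈ 0.020408
y(t, R) = (5 + R)/t
z = -11/2 (z = (5 - 2)/(-2) - 2*2 = -½*3 - 4 = -3/2 - 4 = -11/2 ≈ -5.5000)
Y(h) = 11/2 (Y(h) = -1*(-11/2) = 11/2)
Y(71) - d(-28, D) = 11/2 - 1*(-28) = 11/2 + 28 = 67/2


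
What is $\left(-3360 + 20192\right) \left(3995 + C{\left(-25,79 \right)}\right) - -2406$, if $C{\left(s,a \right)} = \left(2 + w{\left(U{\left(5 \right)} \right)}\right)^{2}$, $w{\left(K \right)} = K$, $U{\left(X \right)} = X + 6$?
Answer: $70090854$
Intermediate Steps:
$U{\left(X \right)} = 6 + X$
$C{\left(s,a \right)} = 169$ ($C{\left(s,a \right)} = \left(2 + \left(6 + 5\right)\right)^{2} = \left(2 + 11\right)^{2} = 13^{2} = 169$)
$\left(-3360 + 20192\right) \left(3995 + C{\left(-25,79 \right)}\right) - -2406 = \left(-3360 + 20192\right) \left(3995 + 169\right) - -2406 = 16832 \cdot 4164 + 2406 = 70088448 + 2406 = 70090854$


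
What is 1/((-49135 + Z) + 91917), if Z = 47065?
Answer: 1/89847 ≈ 1.1130e-5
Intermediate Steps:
1/((-49135 + Z) + 91917) = 1/((-49135 + 47065) + 91917) = 1/(-2070 + 91917) = 1/89847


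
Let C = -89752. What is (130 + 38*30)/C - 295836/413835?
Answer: -4512907187/6190419820 ≈ -0.72901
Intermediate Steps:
(130 + 38*30)/C - 295836/413835 = (130 + 38*30)/(-89752) - 295836/413835 = (130 + 1140)*(-1/89752) - 295836*1/413835 = 1270*(-1/89752) - 98612/137945 = -635/44876 - 98612/137945 = -4512907187/6190419820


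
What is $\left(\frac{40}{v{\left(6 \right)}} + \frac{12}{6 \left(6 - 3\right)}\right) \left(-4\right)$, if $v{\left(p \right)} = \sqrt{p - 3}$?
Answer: $- \frac{8}{3} - \frac{160 \sqrt{3}}{3} \approx -95.043$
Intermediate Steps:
$v{\left(p \right)} = \sqrt{-3 + p}$
$\left(\frac{40}{v{\left(6 \right)}} + \frac{12}{6 \left(6 - 3\right)}\right) \left(-4\right) = \left(\frac{40}{\sqrt{-3 + 6}} + \frac{12}{6 \left(6 - 3\right)}\right) \left(-4\right) = \left(\frac{40}{\sqrt{3}} + \frac{12}{6 \cdot 3}\right) \left(-4\right) = \left(40 \frac{\sqrt{3}}{3} + \frac{12}{18}\right) \left(-4\right) = \left(\frac{40 \sqrt{3}}{3} + 12 \cdot \frac{1}{18}\right) \left(-4\right) = \left(\frac{40 \sqrt{3}}{3} + \frac{2}{3}\right) \left(-4\right) = \left(\frac{2}{3} + \frac{40 \sqrt{3}}{3}\right) \left(-4\right) = - \frac{8}{3} - \frac{160 \sqrt{3}}{3}$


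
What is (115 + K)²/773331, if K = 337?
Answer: 204304/773331 ≈ 0.26419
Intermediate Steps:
(115 + K)²/773331 = (115 + 337)²/773331 = 452²*(1/773331) = 204304*(1/773331) = 204304/773331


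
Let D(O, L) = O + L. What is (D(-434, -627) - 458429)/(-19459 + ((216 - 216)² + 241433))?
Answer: -229745/110987 ≈ -2.0700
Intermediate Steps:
D(O, L) = L + O
(D(-434, -627) - 458429)/(-19459 + ((216 - 216)² + 241433)) = ((-627 - 434) - 458429)/(-19459 + ((216 - 216)² + 241433)) = (-1061 - 458429)/(-19459 + (0² + 241433)) = -459490/(-19459 + (0 + 241433)) = -459490/(-19459 + 241433) = -459490/221974 = -459490*1/221974 = -229745/110987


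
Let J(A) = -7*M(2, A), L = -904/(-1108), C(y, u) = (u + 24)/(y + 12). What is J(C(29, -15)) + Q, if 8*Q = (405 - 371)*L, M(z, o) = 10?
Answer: -36859/554 ≈ -66.532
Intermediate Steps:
C(y, u) = (24 + u)/(12 + y)
L = 226/277 (L = -904*(-1/1108) = 226/277 ≈ 0.81588)
Q = 1921/554 (Q = ((405 - 371)*(226/277))/8 = (34*(226/277))/8 = (1/8)*(7684/277) = 1921/554 ≈ 3.4675)
J(A) = -70 (J(A) = -7*10 = -70)
J(C(29, -15)) + Q = -70 + 1921/554 = -36859/554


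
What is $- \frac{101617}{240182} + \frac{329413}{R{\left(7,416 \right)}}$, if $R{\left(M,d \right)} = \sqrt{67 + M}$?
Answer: $- \frac{101617}{240182} + \frac{329413 \sqrt{74}}{74} \approx 38293.0$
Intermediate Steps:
$- \frac{101617}{240182} + \frac{329413}{R{\left(7,416 \right)}} = - \frac{101617}{240182} + \frac{329413}{\sqrt{67 + 7}} = \left(-101617\right) \frac{1}{240182} + \frac{329413}{\sqrt{74}} = - \frac{101617}{240182} + 329413 \frac{\sqrt{74}}{74} = - \frac{101617}{240182} + \frac{329413 \sqrt{74}}{74}$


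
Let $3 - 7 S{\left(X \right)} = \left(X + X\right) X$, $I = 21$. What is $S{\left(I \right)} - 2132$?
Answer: $- \frac{15803}{7} \approx -2257.6$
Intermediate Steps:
$S{\left(X \right)} = \frac{3}{7} - \frac{2 X^{2}}{7}$ ($S{\left(X \right)} = \frac{3}{7} - \frac{\left(X + X\right) X}{7} = \frac{3}{7} - \frac{2 X X}{7} = \frac{3}{7} - \frac{2 X^{2}}{7}$)
$S{\left(I \right)} - 2132 = \left(\frac{3}{7} - \frac{2 \cdot 21^{2}}{7}\right) - 2132 = \left(\frac{3}{7} - 126\right) - 2132 = - \frac{879}{7} - 2132 = - \frac{15803}{7}$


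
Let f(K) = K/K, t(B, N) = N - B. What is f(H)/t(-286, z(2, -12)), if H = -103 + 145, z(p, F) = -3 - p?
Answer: 1/281 ≈ 0.0035587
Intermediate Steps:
H = 42
f(K) = 1
f(H)/t(-286, z(2, -12)) = 1/((-3 - 1*2) - 1*(-286)) = 1/((-3 - 2) + 286) = 1/(-5 + 286) = 1/281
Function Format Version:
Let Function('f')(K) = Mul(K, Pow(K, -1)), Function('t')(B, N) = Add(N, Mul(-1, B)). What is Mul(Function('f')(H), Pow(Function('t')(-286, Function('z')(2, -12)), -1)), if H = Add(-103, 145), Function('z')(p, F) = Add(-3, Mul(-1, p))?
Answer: Rational(1, 281) ≈ 0.0035587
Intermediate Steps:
H = 42
Function('f')(K) = 1
Mul(Function('f')(H), Pow(Function('t')(-286, Function('z')(2, -12)), -1)) = Mul(1, Pow(Add(Add(-3, Mul(-1, 2)), Mul(-1, -286)), -1)) = Mul(1, Pow(Add(Add(-3, -2), 286), -1)) = Mul(1, Pow(Add(-5, 286), -1)) = Mul(1, Pow(281, -1)) = Mul(1, Rational(1, 281)) = Rational(1, 281)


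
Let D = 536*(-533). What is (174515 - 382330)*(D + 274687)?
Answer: 2286172815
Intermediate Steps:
D = -285688
(174515 - 382330)*(D + 274687) = (174515 - 382330)*(-285688 + 274687) = -207815*(-11001) = 2286172815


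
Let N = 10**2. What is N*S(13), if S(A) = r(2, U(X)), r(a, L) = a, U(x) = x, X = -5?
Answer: 200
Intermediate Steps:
S(A) = 2
N = 100
N*S(13) = 100*2 = 200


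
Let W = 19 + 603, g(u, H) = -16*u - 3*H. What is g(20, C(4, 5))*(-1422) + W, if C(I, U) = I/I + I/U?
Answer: 2316704/5 ≈ 4.6334e+5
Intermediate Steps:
C(I, U) = 1 + I/U
W = 622
g(20, C(4, 5))*(-1422) + W = (-16*20 - 3*(4 + 5)/5)*(-1422) + 622 = (-320 - 3*9/5)*(-1422) + 622 = (-320 - 27/5)*(-1422) + 622 = -1627/5*(-1422) + 622 = 2313594/5 + 622 = 2316704/5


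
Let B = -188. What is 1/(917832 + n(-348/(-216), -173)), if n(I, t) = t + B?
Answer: 1/917471 ≈ 1.0900e-6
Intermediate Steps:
n(I, t) = -188 + t (n(I, t) = t - 188 = -188 + t)
1/(917832 + n(-348/(-216), -173)) = 1/(917832 + (-188 - 173)) = 1/(917832 - 361) = 1/917471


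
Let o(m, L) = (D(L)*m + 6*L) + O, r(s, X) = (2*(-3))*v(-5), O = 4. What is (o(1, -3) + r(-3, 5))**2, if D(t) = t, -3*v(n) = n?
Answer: 729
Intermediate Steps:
v(n) = -n/3
r(s, X) = -10 (r(s, X) = (2*(-3))*(-1/3*(-5)) = -6*5/3 = -10)
o(m, L) = 4 + 6*L + L*m (o(m, L) = (L*m + 6*L) + 4 = (6*L + L*m) + 4 = 4 + 6*L + L*m)
(o(1, -3) + r(-3, 5))**2 = ((4 + 6*(-3) - 3*1) - 10)**2 = ((4 - 18 - 3) - 10)**2 = (-17 - 10)**2 = (-27)**2 = 729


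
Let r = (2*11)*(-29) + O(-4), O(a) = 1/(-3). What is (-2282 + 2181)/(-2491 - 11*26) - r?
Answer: 5318258/8331 ≈ 638.37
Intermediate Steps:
O(a) = -⅓
r = -1915/3 (r = (2*11)*(-29) - ⅓ = 22*(-29) - ⅓ = -638 - ⅓ = -1915/3 ≈ -638.33)
(-2282 + 2181)/(-2491 - 11*26) - r = (-2282 + 2181)/(-2491 - 11*26) - 1*(-1915/3) = -101/(-2491 - 286) + 1915/3 = -101/(-2777) + 1915/3 = -101*(-1/2777) + 1915/3 = 101/2777 + 1915/3 = 5318258/8331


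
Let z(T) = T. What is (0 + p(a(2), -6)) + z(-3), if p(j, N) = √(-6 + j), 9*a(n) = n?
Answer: -3 + 2*I*√13/3 ≈ -3.0 + 2.4037*I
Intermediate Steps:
a(n) = n/9
(0 + p(a(2), -6)) + z(-3) = (0 + √(-6 + (⅑)*2)) - 3 = (0 + √(-6 + 2/9)) - 3 = (0 + √(-52/9)) - 3 = (0 + 2*I*√13/3) - 3 = 2*I*√13/3 - 3 = -3 + 2*I*√13/3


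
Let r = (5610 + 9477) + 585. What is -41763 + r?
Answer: -26091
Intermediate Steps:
r = 15672 (r = 15087 + 585 = 15672)
-41763 + r = -41763 + 15672 = -26091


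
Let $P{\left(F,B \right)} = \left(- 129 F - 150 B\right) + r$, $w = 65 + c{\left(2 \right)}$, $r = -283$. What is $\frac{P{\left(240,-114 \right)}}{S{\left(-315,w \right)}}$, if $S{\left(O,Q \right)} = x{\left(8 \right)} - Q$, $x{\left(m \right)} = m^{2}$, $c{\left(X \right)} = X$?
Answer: $\frac{14143}{3} \approx 4714.3$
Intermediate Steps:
$w = 67$ ($w = 65 + 2 = 67$)
$P{\left(F,B \right)} = -283 - 150 B - 129 F$ ($P{\left(F,B \right)} = \left(- 129 F - 150 B\right) - 283 = \left(- 150 B - 129 F\right) - 283 = -283 - 150 B - 129 F$)
$S{\left(O,Q \right)} = 64 - Q$ ($S{\left(O,Q \right)} = 8^{2} - Q = 64 - Q$)
$\frac{P{\left(240,-114 \right)}}{S{\left(-315,w \right)}} = \frac{-283 - -17100 - 30960}{64 - 67} = \frac{-283 + 17100 - 30960}{64 - 67} = - \frac{14143}{-3} = \left(-14143\right) \left(- \frac{1}{3}\right) = \frac{14143}{3}$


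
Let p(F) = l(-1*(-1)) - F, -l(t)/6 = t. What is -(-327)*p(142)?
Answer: -48396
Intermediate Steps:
l(t) = -6*t
p(F) = -6 - F (p(F) = -(-6)*(-1) - F = -6*1 - F = -6 - F)
-(-327)*p(142) = -(-327)*(-6 - 1*142) = -(-327)*(-6 - 142) = -(-327)*(-148) = -1*48396 = -48396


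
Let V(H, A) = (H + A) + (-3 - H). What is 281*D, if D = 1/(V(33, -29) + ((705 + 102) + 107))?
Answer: 281/882 ≈ 0.31859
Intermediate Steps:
V(H, A) = -3 + A (V(H, A) = (A + H) + (-3 - H) = -3 + A)
D = 1/882 (D = 1/((-3 - 29) + ((705 + 102) + 107)) = 1/(-32 + (807 + 107)) = 1/(-32 + 914) = 1/882 ≈ 0.0011338)
281*D = 281*(1/882) = 281/882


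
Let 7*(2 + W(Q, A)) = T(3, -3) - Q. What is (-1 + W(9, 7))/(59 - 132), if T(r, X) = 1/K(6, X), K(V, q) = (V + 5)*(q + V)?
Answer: 989/16863 ≈ 0.058649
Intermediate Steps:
K(V, q) = (5 + V)*(V + q)
T(r, X) = 1/(66 + 11*X) (T(r, X) = 1/(6**2 + 5*6 + 5*X + 6*X) = 1/(36 + 30 + 5*X + 6*X) = 1/(66 + 11*X))
W(Q, A) = -461/231 - Q/7 (W(Q, A) = -2 + (1/(11*(6 - 3)) - Q)/7 = -2 + ((1/11)/3 - Q)/7 = -2 + ((1/11)*(1/3) - Q)/7 = -2 + (1/33 - Q)/7 = -2 + (1/231 - Q/7) = -461/231 - Q/7)
(-1 + W(9, 7))/(59 - 132) = (-1 + (-461/231 - 1/7*9))/(59 - 132) = (-1 + (-461/231 - 9/7))/(-73) = (-1 - 758/231)*(-1/73) = -989/231*(-1/73) = 989/16863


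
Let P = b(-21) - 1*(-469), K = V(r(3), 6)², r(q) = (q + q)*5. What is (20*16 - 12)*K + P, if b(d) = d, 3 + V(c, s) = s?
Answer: 3220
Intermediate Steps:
r(q) = 10*q (r(q) = (2*q)*5 = 10*q)
V(c, s) = -3 + s
K = 9 (K = (-3 + 6)² = 3² = 9)
P = 448 (P = -21 - 1*(-469) = -21 + 469 = 448)
(20*16 - 12)*K + P = (20*16 - 12)*9 + 448 = (320 - 12)*9 + 448 = 308*9 + 448 = 2772 + 448 = 3220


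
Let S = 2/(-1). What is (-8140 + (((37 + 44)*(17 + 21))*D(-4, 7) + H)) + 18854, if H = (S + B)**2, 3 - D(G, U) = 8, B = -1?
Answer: -4667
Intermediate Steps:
D(G, U) = -5 (D(G, U) = 3 - 1*8 = 3 - 8 = -5)
S = -2 (S = 2*(-1) = -2)
H = 9 (H = (-2 - 1)**2 = (-3)**2 = 9)
(-8140 + (((37 + 44)*(17 + 21))*D(-4, 7) + H)) + 18854 = (-8140 + (((37 + 44)*(17 + 21))*(-5) + 9)) + 18854 = (-8140 + ((81*38)*(-5) + 9)) + 18854 = (-8140 + (3078*(-5) + 9)) + 18854 = (-8140 + (-15390 + 9)) + 18854 = (-8140 - 15381) + 18854 = -23521 + 18854 = -4667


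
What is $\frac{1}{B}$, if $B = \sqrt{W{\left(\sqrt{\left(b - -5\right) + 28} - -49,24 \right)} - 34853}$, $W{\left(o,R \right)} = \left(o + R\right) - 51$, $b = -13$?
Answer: $- \frac{i}{\sqrt{34831 - 2 \sqrt{5}}} \approx - 0.0053585 i$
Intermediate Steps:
$W{\left(o,R \right)} = -51 + R + o$ ($W{\left(o,R \right)} = \left(R + o\right) - 51 = -51 + R + o$)
$B = \sqrt{-34831 + 2 \sqrt{5}}$ ($B = \sqrt{\left(-51 + 24 + \left(\sqrt{\left(-13 - -5\right) + 28} - -49\right)\right) - 34853} = \sqrt{\left(-51 + 24 + \left(\sqrt{\left(-13 + 5\right) + 28} + 49\right)\right) - 34853} = \sqrt{\left(-51 + 24 + \left(\sqrt{-8 + 28} + 49\right)\right) - 34853} = \sqrt{\left(-51 + 24 + \left(\sqrt{20} + 49\right)\right) - 34853} = \sqrt{\left(-51 + 24 + \left(2 \sqrt{5} + 49\right)\right) - 34853} = \sqrt{\left(-51 + 24 + \left(49 + 2 \sqrt{5}\right)\right) - 34853} = \sqrt{\left(22 + 2 \sqrt{5}\right) - 34853} = \sqrt{-34831 + 2 \sqrt{5}} \approx 186.62 i$)
$\frac{1}{B} = \frac{1}{\sqrt{-34831 + 2 \sqrt{5}}}$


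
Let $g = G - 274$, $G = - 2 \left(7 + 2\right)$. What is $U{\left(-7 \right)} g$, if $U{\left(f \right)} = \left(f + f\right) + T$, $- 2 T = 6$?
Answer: $4964$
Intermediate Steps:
$T = -3$ ($T = \left(- \frac{1}{2}\right) 6 = -3$)
$G = -18$ ($G = \left(-2\right) 9 = -18$)
$U{\left(f \right)} = -3 + 2 f$ ($U{\left(f \right)} = \left(f + f\right) - 3 = 2 f - 3 = -3 + 2 f$)
$g = -292$ ($g = -18 - 274 = -292$)
$U{\left(-7 \right)} g = \left(-3 + 2 \left(-7\right)\right) \left(-292\right) = \left(-3 - 14\right) \left(-292\right) = \left(-17\right) \left(-292\right) = 4964$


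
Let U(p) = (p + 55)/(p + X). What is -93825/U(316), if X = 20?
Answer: -4503600/53 ≈ -84974.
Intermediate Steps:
U(p) = (55 + p)/(20 + p) (U(p) = (p + 55)/(p + 20) = (55 + p)/(20 + p))
-93825/U(316) = -93825*(20 + 316)/(55 + 316) = -93825/(371/336) = -93825/((1/336)*371) = -93825/53/48 = -93825*48/53 = -4503600/53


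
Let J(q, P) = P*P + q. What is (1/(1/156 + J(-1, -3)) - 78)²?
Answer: 9460674756/1560001 ≈ 6064.5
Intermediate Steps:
J(q, P) = q + P² (J(q, P) = P² + q = q + P²)
(1/(1/156 + J(-1, -3)) - 78)² = (1/(1/156 + (-1 + (-3)²)) - 78)² = (1/(1/156 + (-1 + 9)) - 78)² = (1/(1/156 + 8) - 78)² = (1/(1249/156) - 78)² = (156/1249 - 78)² = (-97266/1249)² = 9460674756/1560001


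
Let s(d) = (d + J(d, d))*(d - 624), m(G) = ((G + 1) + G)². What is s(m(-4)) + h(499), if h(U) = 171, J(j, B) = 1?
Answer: -28579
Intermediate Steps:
m(G) = (1 + 2*G)² (m(G) = ((1 + G) + G)² = (1 + 2*G)²)
s(d) = (1 + d)*(-624 + d) (s(d) = (d + 1)*(d - 624) = (1 + d)*(-624 + d))
s(m(-4)) + h(499) = (-624 + ((1 + 2*(-4))²)² - 623*(1 + 2*(-4))²) + 171 = (-624 + ((1 - 8)²)² - 623*(1 - 8)²) + 171 = (-624 + ((-7)²)² - 623*(-7)²) + 171 = (-624 + 49² - 623*49) + 171 = (-624 + 2401 - 30527) + 171 = -28750 + 171 = -28579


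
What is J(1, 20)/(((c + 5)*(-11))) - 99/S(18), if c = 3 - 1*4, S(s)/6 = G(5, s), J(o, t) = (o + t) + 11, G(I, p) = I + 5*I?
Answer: -281/220 ≈ -1.2773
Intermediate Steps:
G(I, p) = 6*I
J(o, t) = 11 + o + t
S(s) = 180 (S(s) = 6*(6*5) = 6*30 = 180)
c = -1 (c = 3 - 4 = -1)
J(1, 20)/(((c + 5)*(-11))) - 99/S(18) = (11 + 1 + 20)/(((-1 + 5)*(-11))) - 99/180 = 32/((4*(-11))) - 99*1/180 = 32/(-44) - 11/20 = 32*(-1/44) - 11/20 = -8/11 - 11/20 = -281/220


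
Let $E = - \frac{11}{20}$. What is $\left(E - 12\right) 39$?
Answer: $- \frac{9789}{20} \approx -489.45$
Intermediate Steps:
$E = - \frac{11}{20}$ ($E = \left(-11\right) \frac{1}{20} = - \frac{11}{20} \approx -0.55$)
$\left(E - 12\right) 39 = \left(- \frac{11}{20} - 12\right) 39 = \left(- \frac{251}{20}\right) 39 = - \frac{9789}{20}$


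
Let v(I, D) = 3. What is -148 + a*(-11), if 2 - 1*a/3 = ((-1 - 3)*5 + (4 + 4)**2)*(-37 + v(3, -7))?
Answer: -49582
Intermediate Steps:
a = 4494 (a = 6 - 3*((-1 - 3)*5 + (4 + 4)**2)*(-37 + 3) = 6 - 3*(-4*5 + 8**2)*(-34) = 6 - 3*(-20 + 64)*(-34) = 6 - 132*(-34) = 6 - 3*(-1496) = 6 + 4488 = 4494)
-148 + a*(-11) = -148 + 4494*(-11) = -148 - 49434 = -49582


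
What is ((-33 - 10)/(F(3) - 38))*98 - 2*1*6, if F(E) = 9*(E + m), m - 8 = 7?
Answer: -2851/62 ≈ -45.984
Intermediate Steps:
m = 15 (m = 8 + 7 = 15)
F(E) = 135 + 9*E (F(E) = 9*(E + 15) = 9*(15 + E) = 135 + 9*E)
((-33 - 10)/(F(3) - 38))*98 - 2*1*6 = ((-33 - 10)/((135 + 9*3) - 38))*98 - 2*1*6 = -43/((135 + 27) - 38)*98 - 2*6 = -43/(162 - 38)*98 - 12 = -43/124*98 - 12 = -2107/62 - 12 = -2851/62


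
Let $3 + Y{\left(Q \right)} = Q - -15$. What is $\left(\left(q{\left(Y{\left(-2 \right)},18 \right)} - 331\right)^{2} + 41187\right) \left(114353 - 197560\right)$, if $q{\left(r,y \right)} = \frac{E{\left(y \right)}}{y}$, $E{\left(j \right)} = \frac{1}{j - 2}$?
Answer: $- \frac{1040374685382599}{82944} \approx -1.2543 \cdot 10^{10}$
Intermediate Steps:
$E{\left(j \right)} = \frac{1}{-2 + j}$
$Y{\left(Q \right)} = 12 + Q$ ($Y{\left(Q \right)} = -3 + \left(Q - -15\right) = -3 + \left(Q + 15\right) = -3 + \left(15 + Q\right) = 12 + Q$)
$q{\left(r,y \right)} = \frac{1}{y \left(-2 + y\right)}$ ($q{\left(r,y \right)} = \frac{1}{\left(-2 + y\right) y} = \frac{1}{y \left(-2 + y\right)}$)
$\left(\left(q{\left(Y{\left(-2 \right)},18 \right)} - 331\right)^{2} + 41187\right) \left(114353 - 197560\right) = \left(\left(\frac{1}{18 \left(-2 + 18\right)} - 331\right)^{2} + 41187\right) \left(114353 - 197560\right) = \left(\left(\frac{1}{18 \cdot 16} - 331\right)^{2} + 41187\right) \left(114353 - 197560\right) = \left(\left(\frac{1}{18} \cdot \frac{1}{16} - 331\right)^{2} + 41187\right) \left(-83207\right) = \left(\left(\frac{1}{288} - 331\right)^{2} + 41187\right) \left(-83207\right) = \left(\left(- \frac{95327}{288}\right)^{2} + 41187\right) \left(-83207\right) = \left(\frac{9087236929}{82944} + 41187\right) \left(-83207\right) = \frac{12503451457}{82944} \left(-83207\right) = - \frac{1040374685382599}{82944}$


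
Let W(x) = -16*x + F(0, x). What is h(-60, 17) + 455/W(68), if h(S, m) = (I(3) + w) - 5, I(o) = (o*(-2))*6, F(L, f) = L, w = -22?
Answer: -68999/1088 ≈ -63.418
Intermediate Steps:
W(x) = -16*x (W(x) = -16*x + 0 = -16*x)
I(o) = -12*o (I(o) = -2*o*6 = -12*o)
h(S, m) = -63 (h(S, m) = (-12*3 - 22) - 5 = (-36 - 22) - 5 = -58 - 5 = -63)
h(-60, 17) + 455/W(68) = -63 + 455/((-16*68)) = -63 + 455/(-1088) = -63 + 455*(-1/1088) = -63 - 455/1088 = -68999/1088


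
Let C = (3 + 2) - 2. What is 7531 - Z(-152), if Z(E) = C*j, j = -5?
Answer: 7546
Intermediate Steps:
C = 3 (C = 5 - 2 = 3)
Z(E) = -15 (Z(E) = 3*(-5) = -15)
7531 - Z(-152) = 7531 - 1*(-15) = 7531 + 15 = 7546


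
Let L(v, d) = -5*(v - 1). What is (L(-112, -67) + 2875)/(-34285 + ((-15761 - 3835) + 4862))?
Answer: -3440/49019 ≈ -0.070177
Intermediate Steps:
L(v, d) = 5 - 5*v (L(v, d) = -5*(-1 + v) = 5 - 5*v)
(L(-112, -67) + 2875)/(-34285 + ((-15761 - 3835) + 4862)) = ((5 - 5*(-112)) + 2875)/(-34285 + ((-15761 - 3835) + 4862)) = ((5 + 560) + 2875)/(-34285 + (-19596 + 4862)) = (565 + 2875)/(-34285 - 14734) = 3440/(-49019) = 3440*(-1/49019) = -3440/49019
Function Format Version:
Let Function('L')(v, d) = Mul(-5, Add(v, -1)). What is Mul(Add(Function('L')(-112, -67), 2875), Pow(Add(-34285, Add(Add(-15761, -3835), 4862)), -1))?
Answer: Rational(-3440, 49019) ≈ -0.070177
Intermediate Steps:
Function('L')(v, d) = Add(5, Mul(-5, v)) (Function('L')(v, d) = Mul(-5, Add(-1, v)) = Add(5, Mul(-5, v)))
Mul(Add(Function('L')(-112, -67), 2875), Pow(Add(-34285, Add(Add(-15761, -3835), 4862)), -1)) = Mul(Add(Add(5, Mul(-5, -112)), 2875), Pow(Add(-34285, Add(Add(-15761, -3835), 4862)), -1)) = Mul(Add(Add(5, 560), 2875), Pow(Add(-34285, Add(-19596, 4862)), -1)) = Mul(Add(565, 2875), Pow(Add(-34285, -14734), -1)) = Mul(3440, Pow(-49019, -1)) = Mul(3440, Rational(-1, 49019)) = Rational(-3440, 49019)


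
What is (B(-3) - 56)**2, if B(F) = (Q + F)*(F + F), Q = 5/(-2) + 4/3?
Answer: 961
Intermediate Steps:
Q = -7/6 (Q = 5*(-1/2) + 4*(1/3) = -5/2 + 4/3 = -7/6 ≈ -1.1667)
B(F) = 2*F*(-7/6 + F) (B(F) = (-7/6 + F)*(F + F) = (-7/6 + F)*(2*F) = 2*F*(-7/6 + F))
(B(-3) - 56)**2 = ((1/3)*(-3)*(-7 + 6*(-3)) - 56)**2 = ((1/3)*(-3)*(-7 - 18) - 56)**2 = ((1/3)*(-3)*(-25) - 56)**2 = (25 - 56)**2 = (-31)**2 = 961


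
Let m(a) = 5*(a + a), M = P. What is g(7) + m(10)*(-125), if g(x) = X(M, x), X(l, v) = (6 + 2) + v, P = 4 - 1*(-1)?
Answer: -12485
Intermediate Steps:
P = 5 (P = 4 + 1 = 5)
M = 5
X(l, v) = 8 + v
g(x) = 8 + x
m(a) = 10*a (m(a) = 5*(2*a) = 10*a)
g(7) + m(10)*(-125) = (8 + 7) + (10*10)*(-125) = 15 + 100*(-125) = 15 - 12500 = -12485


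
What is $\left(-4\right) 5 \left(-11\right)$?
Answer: $220$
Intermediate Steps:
$\left(-4\right) 5 \left(-11\right) = \left(-20\right) \left(-11\right) = 220$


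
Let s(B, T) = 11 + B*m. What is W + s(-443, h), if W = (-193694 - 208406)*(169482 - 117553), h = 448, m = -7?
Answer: -20880647788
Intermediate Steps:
W = -20880650900 (W = -402100*51929 = -20880650900)
s(B, T) = 11 - 7*B (s(B, T) = 11 + B*(-7) = 11 - 7*B)
W + s(-443, h) = -20880650900 + (11 - 7*(-443)) = -20880650900 + (11 + 3101) = -20880650900 + 3112 = -20880647788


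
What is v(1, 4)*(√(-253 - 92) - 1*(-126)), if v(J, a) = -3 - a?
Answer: -882 - 7*I*√345 ≈ -882.0 - 130.02*I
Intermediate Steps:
v(1, 4)*(√(-253 - 92) - 1*(-126)) = (-3 - 1*4)*(√(-253 - 92) - 1*(-126)) = (-3 - 4)*(√(-345) + 126) = -7*(I*√345 + 126) = -7*(126 + I*√345) = -882 - 7*I*√345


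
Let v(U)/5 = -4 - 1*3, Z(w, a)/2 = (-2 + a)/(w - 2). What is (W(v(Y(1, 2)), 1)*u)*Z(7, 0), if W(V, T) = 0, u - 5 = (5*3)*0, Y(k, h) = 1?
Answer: 0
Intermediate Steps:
Z(w, a) = 2*(-2 + a)/(-2 + w) (Z(w, a) = 2*((-2 + a)/(w - 2)) = 2*((-2 + a)/(-2 + w)) = 2*(-2 + a)/(-2 + w))
v(U) = -35 (v(U) = 5*(-4 - 1*3) = 5*(-4 - 3) = 5*(-7) = -35)
u = 5 (u = 5 + (5*3)*0 = 5 + 15*0 = 5 + 0 = 5)
(W(v(Y(1, 2)), 1)*u)*Z(7, 0) = (0*5)*(2*(-2 + 0)/(-2 + 7)) = 0*(2*(-2)/5) = 0*(2*(1/5)*(-2)) = 0*(-4/5) = 0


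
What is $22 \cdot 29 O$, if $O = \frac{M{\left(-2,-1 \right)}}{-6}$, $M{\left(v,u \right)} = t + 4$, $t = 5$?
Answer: $-957$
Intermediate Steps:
$M{\left(v,u \right)} = 9$ ($M{\left(v,u \right)} = 5 + 4 = 9$)
$O = - \frac{3}{2}$ ($O = \frac{1}{-6} \cdot 9 = \left(- \frac{1}{6}\right) 9 = - \frac{3}{2} \approx -1.5$)
$22 \cdot 29 O = 22 \cdot 29 \left(- \frac{3}{2}\right) = 638 \left(- \frac{3}{2}\right) = -957$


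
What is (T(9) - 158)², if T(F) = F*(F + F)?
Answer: 16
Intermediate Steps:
T(F) = 2*F² (T(F) = F*(2*F) = 2*F²)
(T(9) - 158)² = (2*9² - 158)² = (2*81 - 158)² = (162 - 158)² = 4² = 16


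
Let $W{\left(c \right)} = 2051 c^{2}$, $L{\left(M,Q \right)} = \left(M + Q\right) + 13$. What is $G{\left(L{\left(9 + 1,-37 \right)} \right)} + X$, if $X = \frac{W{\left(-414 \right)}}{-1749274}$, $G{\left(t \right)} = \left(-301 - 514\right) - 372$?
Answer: $- \frac{1213960717}{874637} \approx -1388.0$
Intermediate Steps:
$L{\left(M,Q \right)} = 13 + M + Q$
$G{\left(t \right)} = -1187$ ($G{\left(t \right)} = -815 - 372 = -1187$)
$X = - \frac{175766598}{874637}$ ($X = \frac{2051 \left(-414\right)^{2}}{-1749274} = 2051 \cdot 171396 \left(- \frac{1}{1749274}\right) = 351533196 \left(- \frac{1}{1749274}\right) = - \frac{175766598}{874637} \approx -200.96$)
$G{\left(L{\left(9 + 1,-37 \right)} \right)} + X = -1187 - \frac{175766598}{874637} = - \frac{1213960717}{874637}$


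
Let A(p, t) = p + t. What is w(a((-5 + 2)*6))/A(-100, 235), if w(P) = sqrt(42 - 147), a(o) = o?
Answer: I*sqrt(105)/135 ≈ 0.075903*I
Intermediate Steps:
w(P) = I*sqrt(105) (w(P) = sqrt(-105) = I*sqrt(105))
w(a((-5 + 2)*6))/A(-100, 235) = (I*sqrt(105))/(-100 + 235) = (I*sqrt(105))/135 = (I*sqrt(105))*(1/135) = I*sqrt(105)/135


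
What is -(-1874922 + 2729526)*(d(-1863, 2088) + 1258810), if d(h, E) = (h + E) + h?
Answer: -1074384219888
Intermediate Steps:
d(h, E) = E + 2*h (d(h, E) = (E + h) + h = E + 2*h)
-(-1874922 + 2729526)*(d(-1863, 2088) + 1258810) = -(-1874922 + 2729526)*((2088 + 2*(-1863)) + 1258810) = -854604*((2088 - 3726) + 1258810) = -854604*(-1638 + 1258810) = -854604*1257172 = -1*1074384219888 = -1074384219888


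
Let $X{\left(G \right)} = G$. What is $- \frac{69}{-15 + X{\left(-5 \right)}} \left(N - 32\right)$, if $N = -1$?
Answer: $- \frac{2277}{20} \approx -113.85$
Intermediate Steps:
$- \frac{69}{-15 + X{\left(-5 \right)}} \left(N - 32\right) = - \frac{69}{-15 - 5} \left(-1 - 32\right) = - \frac{69}{-20} \left(-33\right) = \left(-69\right) \left(- \frac{1}{20}\right) \left(-33\right) = \frac{69}{20} \left(-33\right) = - \frac{2277}{20}$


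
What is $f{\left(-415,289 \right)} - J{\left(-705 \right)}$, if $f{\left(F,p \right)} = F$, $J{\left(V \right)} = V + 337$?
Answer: $-47$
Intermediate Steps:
$J{\left(V \right)} = 337 + V$
$f{\left(-415,289 \right)} - J{\left(-705 \right)} = -415 - \left(337 - 705\right) = -415 - -368 = -415 + 368 = -47$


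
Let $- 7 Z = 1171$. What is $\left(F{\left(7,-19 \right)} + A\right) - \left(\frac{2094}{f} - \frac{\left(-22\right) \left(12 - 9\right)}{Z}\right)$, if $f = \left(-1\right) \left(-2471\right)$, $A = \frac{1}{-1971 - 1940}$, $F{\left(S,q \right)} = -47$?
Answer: $- \frac{537010175530}{11316638851} \approx -47.453$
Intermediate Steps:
$Z = - \frac{1171}{7}$ ($Z = \left(- \frac{1}{7}\right) 1171 = - \frac{1171}{7} \approx -167.29$)
$A = - \frac{1}{3911}$ ($A = \frac{1}{-3911} = - \frac{1}{3911} \approx -0.00025569$)
$f = 2471$
$\left(F{\left(7,-19 \right)} + A\right) - \left(\frac{2094}{f} - \frac{\left(-22\right) \left(12 - 9\right)}{Z}\right) = \left(-47 - \frac{1}{3911}\right) - \left(\frac{2094}{2471} - \frac{\left(-22\right) \left(12 - 9\right)}{- \frac{1171}{7}}\right) = - \frac{183818}{3911} - \left(\frac{2094}{2471} - \left(-22\right) 3 \left(- \frac{7}{1171}\right)\right) = - \frac{183818}{3911} - \frac{1310472}{2893541} = - \frac{537010175530}{11316638851}$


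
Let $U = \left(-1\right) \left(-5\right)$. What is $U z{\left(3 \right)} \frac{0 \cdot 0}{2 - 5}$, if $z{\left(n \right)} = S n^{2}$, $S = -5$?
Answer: $0$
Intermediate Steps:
$U = 5$
$z{\left(n \right)} = - 5 n^{2}$
$U z{\left(3 \right)} \frac{0 \cdot 0}{2 - 5} = 5 \left(- 5 \cdot 3^{2}\right) \frac{0 \cdot 0}{2 - 5} = 5 \left(\left(-5\right) 9\right) \frac{0}{2 - 5} = 5 \left(-45\right) \frac{0}{-3} = - 225 \cdot 0 \left(- \frac{1}{3}\right) = \left(-225\right) 0 = 0$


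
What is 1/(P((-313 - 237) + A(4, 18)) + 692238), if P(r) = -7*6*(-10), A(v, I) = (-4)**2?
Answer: 1/692658 ≈ 1.4437e-6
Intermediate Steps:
A(v, I) = 16
P(r) = 420 (P(r) = -42*(-10) = 420)
1/(P((-313 - 237) + A(4, 18)) + 692238) = 1/(420 + 692238) = 1/692658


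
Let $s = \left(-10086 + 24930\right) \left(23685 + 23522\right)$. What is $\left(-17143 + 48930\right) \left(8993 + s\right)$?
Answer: $22274730745687$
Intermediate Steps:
$s = 700740708$ ($s = 14844 \cdot 47207 = 700740708$)
$\left(-17143 + 48930\right) \left(8993 + s\right) = \left(-17143 + 48930\right) \left(8993 + 700740708\right) = 31787 \cdot 700749701 = 22274730745687$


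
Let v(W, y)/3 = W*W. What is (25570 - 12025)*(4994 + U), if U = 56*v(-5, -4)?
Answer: 124532730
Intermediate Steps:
v(W, y) = 3*W² (v(W, y) = 3*(W*W) = 3*W²)
U = 4200 (U = 56*(3*(-5)²) = 56*(3*25) = 56*75 = 4200)
(25570 - 12025)*(4994 + U) = (25570 - 12025)*(4994 + 4200) = 13545*9194 = 124532730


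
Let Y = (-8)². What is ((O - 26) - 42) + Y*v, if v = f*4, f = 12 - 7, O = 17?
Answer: 1229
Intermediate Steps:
f = 5
Y = 64
v = 20 (v = 5*4 = 20)
((O - 26) - 42) + Y*v = ((17 - 26) - 42) + 64*20 = (-9 - 42) + 1280 = -51 + 1280 = 1229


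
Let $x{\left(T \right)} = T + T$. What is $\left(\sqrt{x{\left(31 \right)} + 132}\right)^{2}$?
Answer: $194$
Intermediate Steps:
$x{\left(T \right)} = 2 T$
$\left(\sqrt{x{\left(31 \right)} + 132}\right)^{2} = \left(\sqrt{2 \cdot 31 + 132}\right)^{2} = \left(\sqrt{62 + 132}\right)^{2} = \left(\sqrt{194}\right)^{2} = 194$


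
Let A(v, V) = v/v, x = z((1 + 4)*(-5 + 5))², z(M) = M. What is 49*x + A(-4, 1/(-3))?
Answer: 1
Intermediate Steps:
x = 0 (x = ((1 + 4)*(-5 + 5))² = (5*0)² = 0² = 0)
A(v, V) = 1
49*x + A(-4, 1/(-3)) = 49*0 + 1 = 0 + 1 = 1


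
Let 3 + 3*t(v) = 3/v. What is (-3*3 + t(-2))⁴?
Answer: 194481/16 ≈ 12155.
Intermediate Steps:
t(v) = -1 + 1/v (t(v) = -1 + (3/v)/3 = -1 + 1/v)
(-3*3 + t(-2))⁴ = (-3*3 + (1 - 1*(-2))/(-2))⁴ = (-9 - (1 + 2)/2)⁴ = (-9 - ½*3)⁴ = (-9 - 3/2)⁴ = (-21/2)⁴ = 194481/16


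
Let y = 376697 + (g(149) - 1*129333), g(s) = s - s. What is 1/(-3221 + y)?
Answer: 1/244143 ≈ 4.0960e-6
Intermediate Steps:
g(s) = 0
y = 247364 (y = 376697 + (0 - 1*129333) = 376697 + (0 - 129333) = 376697 - 129333 = 247364)
1/(-3221 + y) = 1/(-3221 + 247364) = 1/244143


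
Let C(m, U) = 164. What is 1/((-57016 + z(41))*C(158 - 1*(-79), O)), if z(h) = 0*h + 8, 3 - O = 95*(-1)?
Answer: -1/9349312 ≈ -1.0696e-7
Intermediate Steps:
O = 98 (O = 3 - 95*(-1) = 3 - 1*(-95) = 3 + 95 = 98)
z(h) = 8 (z(h) = 0 + 8 = 8)
1/((-57016 + z(41))*C(158 - 1*(-79), O)) = 1/((-57016 + 8)*164) = (1/164)/(-57008) = -1/57008*1/164 = -1/9349312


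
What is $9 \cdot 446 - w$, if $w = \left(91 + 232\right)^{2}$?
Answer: $-100315$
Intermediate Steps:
$w = 104329$ ($w = 323^{2} = 104329$)
$9 \cdot 446 - w = 9 \cdot 446 - 104329 = 4014 - 104329 = -100315$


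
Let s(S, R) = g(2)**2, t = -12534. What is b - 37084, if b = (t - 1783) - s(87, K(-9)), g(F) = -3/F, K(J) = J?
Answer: -205613/4 ≈ -51403.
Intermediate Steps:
s(S, R) = 9/4 (s(S, R) = (-3/2)**2 = 9/4)
b = -57277/4 (b = (-12534 - 1783) - 1*9/4 = -14317 - 9/4 = -57277/4 ≈ -14319.)
b - 37084 = -57277/4 - 37084 = -205613/4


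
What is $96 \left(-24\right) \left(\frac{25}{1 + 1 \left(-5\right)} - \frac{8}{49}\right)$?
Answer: $\frac{724032}{49} \approx 14776.0$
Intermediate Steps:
$96 \left(-24\right) \left(\frac{25}{1 + 1 \left(-5\right)} - \frac{8}{49}\right) = - 2304 \left(\frac{25}{1 - 5} - \frac{8}{49}\right) = - 2304 \left(\frac{25}{-4} - \frac{8}{49}\right) = - 2304 \left(25 \left(- \frac{1}{4}\right) - \frac{8}{49}\right) = - 2304 \left(- \frac{25}{4} - \frac{8}{49}\right) = \left(-2304\right) \left(- \frac{1257}{196}\right) = \frac{724032}{49}$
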